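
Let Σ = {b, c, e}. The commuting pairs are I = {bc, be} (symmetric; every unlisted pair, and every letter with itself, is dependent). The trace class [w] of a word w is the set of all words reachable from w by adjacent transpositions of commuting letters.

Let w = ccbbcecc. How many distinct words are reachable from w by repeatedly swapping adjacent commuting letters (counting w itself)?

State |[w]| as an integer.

28

drop 0:c onto floor
drop 1:c onto {0:c}
drop 2:b onto floor
drop 3:b onto {2:b}
drop 4:c onto {1:c}
drop 5:e onto {4:c}
drop 6:c onto {5:e}
drop 7:c onto {6:c}
ground layer = {0:c, 2:b}
drop-orders for the pieces not yet dropped (sum over which currently-grounded one goes next):
  1 to go: {3} 1  {7} 1
  2 to go: {2,3} 1  {3,7} 2  {6,7} 1
  3 to go: {2,3,7} 3  {3,6,7} 3  {5,6,7} 1
  4 to go: {2,3,6,7} 6  {3,5,6,7} 4  {4,5,6,7} 1
  5 to go: {1,4,5,6,7} 1  {2,3,5,6,7} 10  {3,4,5,6,7} 5
  6 to go: {0,1,4,5,6,7} 1  {1,3,4,5,6,7} 6  {2,3,4,5,6,7} 15
  if 0:c drops first: 21 orders
  if 2:b drops first: 7 orders
heap linearizations: 28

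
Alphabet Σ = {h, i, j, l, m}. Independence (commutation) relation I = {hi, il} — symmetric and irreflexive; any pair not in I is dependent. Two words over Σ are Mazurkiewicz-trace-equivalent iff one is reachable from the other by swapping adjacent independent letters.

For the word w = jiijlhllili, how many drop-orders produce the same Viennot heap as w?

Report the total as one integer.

piece 0:j — minimal
piece 1:i rests on {0:j}
piece 2:i rests on {1:i}
piece 3:j rests on {2:i}
piece 4:l rests on {3:j}
piece 5:h rests on {4:l}
piece 6:l rests on {5:h}
piece 7:l rests on {6:l}
piece 8:i rests on {3:j}
piece 9:l rests on {7:l}
piece 10:i rests on {8:i}
minimal pieces: {0:j}
ways to finish when only these pieces remain (= sum over removing one remaining piece with nothing left below it):
  1 left: {9}→1  {10}→1
  2 left: {7,9}→1  {8,10}→1  {9,10}→2
  3 left: {6,7,9}→1  {7,9,10}→3  {8,9,10}→3
  4 left: {5,6,7,9}→1  {6,7,9,10}→4  {7,8,9,10}→6
  5 left: {4,5,6,7,9}→1  {5,6,7,9,10}→5  {6,7,8,9,10}→10
  6 left: {4,5,6,7,9,10}→6  {5,6,7,8,9,10}→15
  7 left: {4,5,6,7,8,9,10}→21
  8 left: {3,4,5,6,7,8,9,10}→21
  9 left: {2,3,4,5,6,7,8,9,10}→21
  placing 0:j first → 21 extensions

21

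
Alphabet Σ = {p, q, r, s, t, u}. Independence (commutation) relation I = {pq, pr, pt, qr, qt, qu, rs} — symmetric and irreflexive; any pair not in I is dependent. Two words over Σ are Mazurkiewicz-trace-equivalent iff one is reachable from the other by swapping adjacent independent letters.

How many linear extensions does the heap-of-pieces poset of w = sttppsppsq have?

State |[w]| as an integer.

6

drop 0:s onto floor
drop 1:t onto {0:s}
drop 2:t onto {1:t}
drop 3:p onto {0:s}
drop 4:p onto {3:p}
drop 5:s onto {2:t, 4:p}
drop 6:p onto {5:s}
drop 7:p onto {6:p}
drop 8:s onto {7:p}
drop 9:q onto {8:s}
ground layer = {0:s}
drop-orders for the pieces not yet dropped (sum over which currently-grounded one goes next):
  1 to go: {9} 1
  2 to go: {8,9} 1
  3 to go: {7,8,9} 1
  4 to go: {6,7,8,9} 1
  5 to go: {5,6,7,8,9} 1
  6 to go: {2,5,6,7,8,9} 1  {4,5,6,7,8,9} 1
  7 to go: {1,2,5,6,7,8,9} 1  {2,4,5,6,7,8,9} 2  {3,4,5,6,7,8,9} 1
  8 to go: {1,2,4,5,6,7,8,9} 3  {2,3,4,5,6,7,8,9} 3
  if 0:s drops first: 6 orders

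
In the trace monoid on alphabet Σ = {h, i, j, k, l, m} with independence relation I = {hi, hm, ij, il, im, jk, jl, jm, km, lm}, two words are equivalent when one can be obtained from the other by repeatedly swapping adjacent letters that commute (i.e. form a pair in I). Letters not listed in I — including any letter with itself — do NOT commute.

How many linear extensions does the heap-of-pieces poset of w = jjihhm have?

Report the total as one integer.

30

#0=j has no predecessor
#1=j depends on [0:j]
#2=i has no predecessor
#3=h depends on [1:j]
#4=h depends on [3:h]
#5=m has no predecessor
sources: [0:j, 2:i, 5:m]
N(rest) = Σ N(rest − s) over sources s of rest; N(one piece) = 1:
  size 1 → [2]=1  [4]=1  [5]=1
  size 2 → [2,4]=2  [2,5]=2  [3,4]=1  [4,5]=2
  size 3 → [1,3,4]=1  [2,3,4]=3  [2,4,5]=6  [3,4,5]=3
  size 4 → [0,1,3,4]=1  [1,2,3,4]=4  [1,3,4,5]=4  [2,3,4,5]=12
  first=0(j) contributes 20
  first=2(i) contributes 5
  first=5(m) contributes 5
|[w]| = 30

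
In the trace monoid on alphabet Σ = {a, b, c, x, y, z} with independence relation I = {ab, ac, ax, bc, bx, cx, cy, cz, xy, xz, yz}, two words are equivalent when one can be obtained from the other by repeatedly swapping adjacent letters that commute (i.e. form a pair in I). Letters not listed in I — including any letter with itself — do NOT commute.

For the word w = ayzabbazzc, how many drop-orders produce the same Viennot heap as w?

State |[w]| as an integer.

piece 0:a — minimal
piece 1:y rests on {0:a}
piece 2:z rests on {0:a}
piece 3:a rests on {1:y, 2:z}
piece 4:b rests on {1:y, 2:z}
piece 5:b rests on {4:b}
piece 6:a rests on {3:a}
piece 7:z rests on {5:b, 6:a}
piece 8:z rests on {7:z}
piece 9:c — minimal
minimal pieces: {0:a, 9:c}
ways to finish when only these pieces remain (= sum over removing one remaining piece with nothing left below it):
  1 left: {8}→1  {9}→1
  2 left: {7,8}→1  {8,9}→2
  3 left: {5,7,8}→1  {6,7,8}→1  {7,8,9}→3
  4 left: {3,6,7,8}→1  {4,5,7,8}→1  {5,6,7,8}→2  {5,7,8,9}→4  {6,7,8,9}→4
  5 left: {3,5,6,7,8}→3  {3,6,7,8,9}→5  {4,5,6,7,8}→3  {4,5,7,8,9}→5  {5,6,7,8,9}→10
  6 left: {3,4,5,6,7,8}→6  {3,5,6,7,8,9}→18  {4,5,6,7,8,9}→18
  7 left: {1,3,4,5,6,7,8}→6  {2,3,4,5,6,7,8}→6  {3,4,5,6,7,8,9}→42
  8 left: {1,2,3,4,5,6,7,8}→12  {1,3,4,5,6,7,8,9}→48  {2,3,4,5,6,7,8,9}→48
  placing 0:a first → 108 extensions
  placing 9:c first → 12 extensions
total linear extensions = 120

120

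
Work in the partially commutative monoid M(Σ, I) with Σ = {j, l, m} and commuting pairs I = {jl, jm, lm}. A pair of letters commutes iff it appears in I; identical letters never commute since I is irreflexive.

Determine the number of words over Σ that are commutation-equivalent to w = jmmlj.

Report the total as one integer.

30

0(j) covers ∅
1(m) covers ∅
2(m) covers 1:m
3(l) covers ∅
4(j) covers 0:j
floor of heap: 0:j, 1:m, 3:l
completions by unplaced set U, small U first (add the entries for U minus each lowest piece of U):
  |U|=1: {2}:1  {3}:1  {4}:1
  |U|=2: {0,4}:1  {1,2}:1  {2,3}:2  {2,4}:2  {3,4}:2
  |U|=3: {0,2,4}:3  {0,3,4}:3  {1,2,3}:3  {1,2,4}:3  {2,3,4}:6
  start at 0(j): 12
  start at 1(m): 12
  start at 3(l): 6
sum over floor = 30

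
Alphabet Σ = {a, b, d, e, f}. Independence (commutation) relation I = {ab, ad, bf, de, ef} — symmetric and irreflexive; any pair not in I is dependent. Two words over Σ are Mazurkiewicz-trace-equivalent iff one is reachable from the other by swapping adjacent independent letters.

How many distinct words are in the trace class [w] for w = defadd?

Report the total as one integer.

12

#0=d has no predecessor
#1=e has no predecessor
#2=f depends on [0:d]
#3=a depends on [1:e, 2:f]
#4=d depends on [2:f]
#5=d depends on [4:d]
sources: [0:d, 1:e]
N(rest) = Σ N(rest − s) over sources s of rest; N(one piece) = 1:
  size 1 → [3]=1  [5]=1
  size 2 → [1,3]=1  [3,5]=2  [4,5]=1
  size 3 → [1,3,5]=3  [3,4,5]=3
  size 4 → [1,3,4,5]=6  [2,3,4,5]=3
  first=0(d) contributes 9
  first=1(e) contributes 3
|[w]| = 12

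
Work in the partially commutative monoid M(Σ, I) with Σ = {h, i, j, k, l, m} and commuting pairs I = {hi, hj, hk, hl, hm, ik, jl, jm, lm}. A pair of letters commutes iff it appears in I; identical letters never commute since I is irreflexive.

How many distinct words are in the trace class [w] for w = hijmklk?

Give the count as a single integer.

#0=h has no predecessor
#1=i has no predecessor
#2=j depends on [1:i]
#3=m depends on [1:i]
#4=k depends on [2:j, 3:m]
#5=l depends on [4:k]
#6=k depends on [5:l]
sources: [0:h, 1:i]
N(rest) = Σ N(rest − s) over sources s of rest; N(one piece) = 1:
  size 1 → [0]=1  [6]=1
  size 2 → [0,6]=2  [5,6]=1
  size 3 → [0,5,6]=3  [4,5,6]=1
  size 4 → [0,4,5,6]=4  [2,4,5,6]=1  [3,4,5,6]=1
  size 5 → [0,2,4,5,6]=5  [0,3,4,5,6]=5  [2,3,4,5,6]=2
  first=0(h) contributes 2
  first=1(i) contributes 12
|[w]| = 14

14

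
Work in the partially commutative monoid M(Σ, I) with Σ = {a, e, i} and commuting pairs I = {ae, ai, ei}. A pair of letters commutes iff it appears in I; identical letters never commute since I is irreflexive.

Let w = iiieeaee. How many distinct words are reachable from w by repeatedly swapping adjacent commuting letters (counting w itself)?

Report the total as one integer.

piece 0:i — minimal
piece 1:i rests on {0:i}
piece 2:i rests on {1:i}
piece 3:e — minimal
piece 4:e rests on {3:e}
piece 5:a — minimal
piece 6:e rests on {4:e}
piece 7:e rests on {6:e}
minimal pieces: {0:i, 3:e, 5:a}
ways to finish when only these pieces remain (= sum over removing one remaining piece with nothing left below it):
  1 left: {2}→1  {5}→1  {7}→1
  2 left: {1,2}→1  {2,5}→2  {2,7}→2  {5,7}→2  {6,7}→1
  3 left: {0,1,2}→1  {1,2,5}→3  {1,2,7}→3  {2,5,7}→6  {2,6,7}→3  {4,6,7}→1  {5,6,7}→3
  4 left: {0,1,2,5}→4  {0,1,2,7}→4  {1,2,5,7}→12  {1,2,6,7}→6  {2,4,6,7}→4  {2,5,6,7}→12  {3,4,6,7}→1  {4,5,6,7}→4
  5 left: {0,1,2,5,7}→20  {0,1,2,6,7}→10  {1,2,4,6,7}→10  {1,2,5,6,7}→30  {2,3,4,6,7}→5  {2,4,5,6,7}→20  {3,4,5,6,7}→5
  6 left: {0,1,2,4,6,7}→20  {0,1,2,5,6,7}→60  {1,2,3,4,6,7}→15  {1,2,4,5,6,7}→60  {2,3,4,5,6,7}→30
  placing 0:i first → 105 extensions
  placing 3:e first → 140 extensions
  placing 5:a first → 35 extensions
total linear extensions = 280

280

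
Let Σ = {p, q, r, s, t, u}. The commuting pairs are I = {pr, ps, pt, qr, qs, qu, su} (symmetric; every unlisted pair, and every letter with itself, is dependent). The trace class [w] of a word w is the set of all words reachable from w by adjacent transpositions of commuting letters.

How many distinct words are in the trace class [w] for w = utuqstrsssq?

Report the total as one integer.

30

drop 0:u onto floor
drop 1:t onto {0:u}
drop 2:u onto {1:t}
drop 3:q onto {1:t}
drop 4:s onto {1:t}
drop 5:t onto {2:u, 3:q, 4:s}
drop 6:r onto {5:t}
drop 7:s onto {6:r}
drop 8:s onto {7:s}
drop 9:s onto {8:s}
drop 10:q onto {5:t}
ground layer = {0:u}
drop-orders for the pieces not yet dropped (sum over which currently-grounded one goes next):
  1 to go: {9} 1  {10} 1
  2 to go: {8,9} 1  {9,10} 2
  3 to go: {7,8,9} 1  {8,9,10} 3
  4 to go: {6,7,8,9} 1  {7,8,9,10} 4
  5 to go: {6,7,8,9,10} 5
  6 to go: {5,6,7,8,9,10} 5
  7 to go: {2,5,6,7,8,9,10} 5  {3,5,6,7,8,9,10} 5  {4,5,6,7,8,9,10} 5
  8 to go: {2,3,5,6,7,8,9,10} 10  {2,4,5,6,7,8,9,10} 10  {3,4,5,6,7,8,9,10} 10
  9 to go: {2,3,4,5,6,7,8,9,10} 30
  if 0:u drops first: 30 orders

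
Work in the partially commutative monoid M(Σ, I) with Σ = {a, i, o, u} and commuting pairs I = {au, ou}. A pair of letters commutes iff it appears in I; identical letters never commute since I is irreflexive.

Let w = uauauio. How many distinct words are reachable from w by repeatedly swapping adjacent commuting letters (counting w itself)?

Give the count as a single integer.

10

#0=u has no predecessor
#1=a has no predecessor
#2=u depends on [0:u]
#3=a depends on [1:a]
#4=u depends on [2:u]
#5=i depends on [3:a, 4:u]
#6=o depends on [5:i]
sources: [0:u, 1:a]
N(rest) = Σ N(rest − s) over sources s of rest; N(one piece) = 1:
  size 1 → [6]=1
  size 2 → [5,6]=1
  size 3 → [3,5,6]=1  [4,5,6]=1
  size 4 → [1,3,5,6]=1  [2,4,5,6]=1  [3,4,5,6]=2
  size 5 → [0,2,4,5,6]=1  [1,3,4,5,6]=3  [2,3,4,5,6]=3
  first=0(u) contributes 6
  first=1(a) contributes 4
|[w]| = 10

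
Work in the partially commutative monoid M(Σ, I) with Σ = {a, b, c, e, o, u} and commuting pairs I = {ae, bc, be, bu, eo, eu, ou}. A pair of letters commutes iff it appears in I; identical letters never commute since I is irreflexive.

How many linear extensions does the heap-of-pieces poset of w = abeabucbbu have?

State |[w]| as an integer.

130

0(a) covers ∅
1(b) covers 0:a
2(e) covers ∅
3(a) covers 1:b
4(b) covers 3:a
5(u) covers 3:a
6(c) covers 2:e, 5:u
7(b) covers 4:b
8(b) covers 7:b
9(u) covers 6:c
floor of heap: 0:a, 2:e
completions by unplaced set U, small U first (add the entries for U minus each lowest piece of U):
  |U|=1: {8}:1  {9}:1
  |U|=2: {6,9}:1  {7,8}:1  {8,9}:2
  |U|=3: {2,6,9}:1  {4,7,8}:1  {5,6,9}:1  {6,8,9}:3  {7,8,9}:3
  |U|=4: {2,5,6,9}:2  {2,6,8,9}:4  {4,7,8,9}:4  {5,6,8,9}:4  {6,7,8,9}:6
  |U|=5: {2,5,6,8,9}:10  {2,6,7,8,9}:10  {4,6,7,8,9}:10  {5,6,7,8,9}:10
  |U|=6: {2,4,6,7,8,9}:20  {2,5,6,7,8,9}:30  {4,5,6,7,8,9}:20
  |U|=7: {2,4,5,6,7,8,9}:70  {3,4,5,6,7,8,9}:20
  |U|=8: {1,3,4,5,6,7,8,9}:20  {2,3,4,5,6,7,8,9}:90
  start at 0(a): 110
  start at 2(e): 20
sum over floor = 130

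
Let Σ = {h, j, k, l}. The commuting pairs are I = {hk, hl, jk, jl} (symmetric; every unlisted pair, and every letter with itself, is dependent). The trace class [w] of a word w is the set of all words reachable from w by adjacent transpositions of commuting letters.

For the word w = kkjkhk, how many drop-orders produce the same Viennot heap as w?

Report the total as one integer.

piece 0:k — minimal
piece 1:k rests on {0:k}
piece 2:j — minimal
piece 3:k rests on {1:k}
piece 4:h rests on {2:j}
piece 5:k rests on {3:k}
minimal pieces: {0:k, 2:j}
ways to finish when only these pieces remain (= sum over removing one remaining piece with nothing left below it):
  1 left: {4}→1  {5}→1
  2 left: {2,4}→1  {3,5}→1  {4,5}→2
  3 left: {1,3,5}→1  {2,4,5}→3  {3,4,5}→3
  4 left: {0,1,3,5}→1  {1,3,4,5}→4  {2,3,4,5}→6
  placing 0:k first → 10 extensions
  placing 2:j first → 5 extensions
total linear extensions = 15

15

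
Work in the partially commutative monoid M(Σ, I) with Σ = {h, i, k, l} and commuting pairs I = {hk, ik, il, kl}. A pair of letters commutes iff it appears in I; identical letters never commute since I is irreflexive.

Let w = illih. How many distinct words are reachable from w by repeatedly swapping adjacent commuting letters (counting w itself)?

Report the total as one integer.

6

0(i) covers ∅
1(l) covers ∅
2(l) covers 1:l
3(i) covers 0:i
4(h) covers 2:l, 3:i
floor of heap: 0:i, 1:l
completions by unplaced set U, small U first (add the entries for U minus each lowest piece of U):
  |U|=1: {4}:1
  |U|=2: {2,4}:1  {3,4}:1
  |U|=3: {0,3,4}:1  {1,2,4}:1  {2,3,4}:2
  start at 0(i): 3
  start at 1(l): 3
sum over floor = 6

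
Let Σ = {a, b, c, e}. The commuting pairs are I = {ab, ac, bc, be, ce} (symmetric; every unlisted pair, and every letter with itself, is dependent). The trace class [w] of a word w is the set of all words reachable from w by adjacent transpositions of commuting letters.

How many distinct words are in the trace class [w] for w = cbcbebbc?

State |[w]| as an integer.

280

drop 0:c onto floor
drop 1:b onto floor
drop 2:c onto {0:c}
drop 3:b onto {1:b}
drop 4:e onto floor
drop 5:b onto {3:b}
drop 6:b onto {5:b}
drop 7:c onto {2:c}
ground layer = {0:c, 1:b, 4:e}
drop-orders for the pieces not yet dropped (sum over which currently-grounded one goes next):
  1 to go: {4} 1  {6} 1  {7} 1
  2 to go: {2,7} 1  {4,6} 2  {4,7} 2  {5,6} 1  {6,7} 2
  3 to go: {0,2,7} 1  {2,4,7} 3  {2,6,7} 3  {3,5,6} 1  {4,5,6} 3  {4,6,7} 6  {5,6,7} 3
  4 to go: {0,2,4,7} 4  {0,2,6,7} 4  {1,3,5,6} 1  {2,4,6,7} 12  {2,5,6,7} 6  {3,4,5,6} 4  {3,5,6,7} 4  {4,5,6,7} 12
  5 to go: {0,2,4,6,7} 20  {0,2,5,6,7} 10  {1,3,4,5,6} 5  {1,3,5,6,7} 5  {2,3,5,6,7} 10  {2,4,5,6,7} 30  {3,4,5,6,7} 20
  6 to go: {0,2,3,5,6,7} 20  {0,2,4,5,6,7} 60  {1,2,3,5,6,7} 15  {1,3,4,5,6,7} 30  {2,3,4,5,6,7} 60
  if 0:c drops first: 105 orders
  if 1:b drops first: 140 orders
  if 4:e drops first: 35 orders
heap linearizations: 280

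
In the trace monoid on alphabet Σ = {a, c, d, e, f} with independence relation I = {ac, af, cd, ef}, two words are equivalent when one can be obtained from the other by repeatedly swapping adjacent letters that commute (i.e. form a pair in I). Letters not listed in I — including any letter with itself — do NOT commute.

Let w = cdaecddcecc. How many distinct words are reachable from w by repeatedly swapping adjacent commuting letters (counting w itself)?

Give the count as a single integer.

#0=c has no predecessor
#1=d has no predecessor
#2=a depends on [1:d]
#3=e depends on [0:c, 2:a]
#4=c depends on [3:e]
#5=d depends on [3:e]
#6=d depends on [5:d]
#7=c depends on [4:c]
#8=e depends on [6:d, 7:c]
#9=c depends on [8:e]
#10=c depends on [9:c]
sources: [0:c, 1:d]
N(rest) = Σ N(rest − s) over sources s of rest; N(one piece) = 1:
  size 1 → [10]=1
  size 2 → [9,10]=1
  size 3 → [8,9,10]=1
  size 4 → [6,8,9,10]=1  [7,8,9,10]=1
  size 5 → [4,7,8,9,10]=1  [5,6,8,9,10]=1  [6,7,8,9,10]=2
  size 6 → [4,6,7,8,9,10]=3  [5,6,7,8,9,10]=3
  size 7 → [4,5,6,7,8,9,10]=6
  size 8 → [3,4,5,6,7,8,9,10]=6
  size 9 → [0,3,4,5,6,7,8,9,10]=6  [2,3,4,5,6,7,8,9,10]=6
  first=0(c) contributes 6
  first=1(d) contributes 12
|[w]| = 18

18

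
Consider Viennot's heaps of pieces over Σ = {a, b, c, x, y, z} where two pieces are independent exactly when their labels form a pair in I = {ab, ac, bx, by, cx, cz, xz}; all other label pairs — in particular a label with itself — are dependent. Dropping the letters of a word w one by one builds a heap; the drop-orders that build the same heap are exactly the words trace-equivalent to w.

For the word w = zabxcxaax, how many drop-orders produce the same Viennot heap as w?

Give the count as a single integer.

piece 0:z — minimal
piece 1:a rests on {0:z}
piece 2:b rests on {0:z}
piece 3:x rests on {1:a}
piece 4:c rests on {2:b}
piece 5:x rests on {3:x}
piece 6:a rests on {5:x}
piece 7:a rests on {6:a}
piece 8:x rests on {7:a}
minimal pieces: {0:z}
ways to finish when only these pieces remain (= sum over removing one remaining piece with nothing left below it):
  1 left: {4}→1  {8}→1
  2 left: {2,4}→1  {4,8}→2  {7,8}→1
  3 left: {2,4,8}→3  {4,7,8}→3  {6,7,8}→1
  4 left: {2,4,7,8}→6  {4,6,7,8}→4  {5,6,7,8}→1
  5 left: {2,4,6,7,8}→10  {3,5,6,7,8}→1  {4,5,6,7,8}→5
  6 left: {1,3,5,6,7,8}→1  {2,4,5,6,7,8}→15  {3,4,5,6,7,8}→6
  7 left: {1,3,4,5,6,7,8}→7  {2,3,4,5,6,7,8}→21
  placing 0:z first → 28 extensions

28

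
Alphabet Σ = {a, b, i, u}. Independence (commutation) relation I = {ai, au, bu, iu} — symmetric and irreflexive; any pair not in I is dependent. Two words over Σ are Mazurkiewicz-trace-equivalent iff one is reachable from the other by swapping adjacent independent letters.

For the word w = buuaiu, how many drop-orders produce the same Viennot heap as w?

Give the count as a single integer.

40

#0=b has no predecessor
#1=u has no predecessor
#2=u depends on [1:u]
#3=a depends on [0:b]
#4=i depends on [0:b]
#5=u depends on [2:u]
sources: [0:b, 1:u]
N(rest) = Σ N(rest − s) over sources s of rest; N(one piece) = 1:
  size 1 → [3]=1  [4]=1  [5]=1
  size 2 → [2,5]=1  [3,4]=2  [3,5]=2  [4,5]=2
  size 3 → [0,3,4]=2  [1,2,5]=1  [2,3,5]=3  [2,4,5]=3  [3,4,5]=6
  size 4 → [0,3,4,5]=8  [1,2,3,5]=4  [1,2,4,5]=4  [2,3,4,5]=12
  first=0(b) contributes 20
  first=1(u) contributes 20
|[w]| = 40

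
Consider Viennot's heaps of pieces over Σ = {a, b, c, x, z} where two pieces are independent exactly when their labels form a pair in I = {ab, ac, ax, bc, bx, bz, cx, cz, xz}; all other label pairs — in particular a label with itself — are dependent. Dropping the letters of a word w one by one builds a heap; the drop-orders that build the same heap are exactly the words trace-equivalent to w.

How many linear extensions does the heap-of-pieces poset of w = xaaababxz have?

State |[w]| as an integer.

756

piece 0:x — minimal
piece 1:a — minimal
piece 2:a rests on {1:a}
piece 3:a rests on {2:a}
piece 4:b — minimal
piece 5:a rests on {3:a}
piece 6:b rests on {4:b}
piece 7:x rests on {0:x}
piece 8:z rests on {5:a}
minimal pieces: {0:x, 1:a, 4:b}
ways to finish when only these pieces remain (= sum over removing one remaining piece with nothing left below it):
  1 left: {6}→1  {7}→1  {8}→1
  2 left: {0,7}→1  {4,6}→1  {5,8}→1  {6,7}→2  {6,8}→2  {7,8}→2
  3 left: {0,6,7}→3  {0,7,8}→3  {3,5,8}→1  {4,6,7}→3  {4,6,8}→3  {5,6,8}→3  {5,7,8}→3  {6,7,8}→6
  4 left: {0,4,6,7}→6  {0,5,7,8}→6  {0,6,7,8}→12  {2,3,5,8}→1  {3,5,6,8}→4  {3,5,7,8}→4  {4,5,6,8}→6  {4,6,7,8}→12  {5,6,7,8}→12
  5 left: {0,3,5,7,8}→10  {0,4,6,7,8}→30  {0,5,6,7,8}→30  {1,2,3,5,8}→1  {2,3,5,6,8}→5  {2,3,5,7,8}→5  {3,4,5,6,8}→10  {3,5,6,7,8}→20  {4,5,6,7,8}→30
  6 left: {0,2,3,5,7,8}→15  {0,3,5,6,7,8}→60  {0,4,5,6,7,8}→90  {1,2,3,5,6,8}→6  {1,2,3,5,7,8}→6  {2,3,4,5,6,8}→15  {2,3,5,6,7,8}→30  {3,4,5,6,7,8}→60
  7 left: {0,1,2,3,5,7,8}→21  {0,2,3,5,6,7,8}→105  {0,3,4,5,6,7,8}→210  {1,2,3,4,5,6,8}→21  {1,2,3,5,6,7,8}→42  {2,3,4,5,6,7,8}→105
  placing 0:x first → 168 extensions
  placing 1:a first → 420 extensions
  placing 4:b first → 168 extensions
total linear extensions = 756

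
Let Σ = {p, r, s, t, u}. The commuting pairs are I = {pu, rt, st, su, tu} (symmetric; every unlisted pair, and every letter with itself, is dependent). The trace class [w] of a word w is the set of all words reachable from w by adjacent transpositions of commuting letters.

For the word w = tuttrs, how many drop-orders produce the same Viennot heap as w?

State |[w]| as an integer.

#0=t has no predecessor
#1=u has no predecessor
#2=t depends on [0:t]
#3=t depends on [2:t]
#4=r depends on [1:u]
#5=s depends on [4:r]
sources: [0:t, 1:u]
N(rest) = Σ N(rest − s) over sources s of rest; N(one piece) = 1:
  size 1 → [3]=1  [5]=1
  size 2 → [2,3]=1  [3,5]=2  [4,5]=1
  size 3 → [0,2,3]=1  [1,4,5]=1  [2,3,5]=3  [3,4,5]=3
  size 4 → [0,2,3,5]=4  [1,3,4,5]=4  [2,3,4,5]=6
  first=0(t) contributes 10
  first=1(u) contributes 10
|[w]| = 20

20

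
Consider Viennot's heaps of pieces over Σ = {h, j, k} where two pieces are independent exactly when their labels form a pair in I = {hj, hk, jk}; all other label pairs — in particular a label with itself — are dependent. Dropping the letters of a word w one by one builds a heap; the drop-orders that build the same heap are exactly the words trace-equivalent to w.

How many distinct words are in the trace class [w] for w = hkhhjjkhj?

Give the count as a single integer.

drop 0:h onto floor
drop 1:k onto floor
drop 2:h onto {0:h}
drop 3:h onto {2:h}
drop 4:j onto floor
drop 5:j onto {4:j}
drop 6:k onto {1:k}
drop 7:h onto {3:h}
drop 8:j onto {5:j}
ground layer = {0:h, 1:k, 4:j}
drop-orders for the pieces not yet dropped (sum over which currently-grounded one goes next):
  1 to go: {6} 1  {7} 1  {8} 1
  2 to go: {1,6} 1  {3,7} 1  {5,8} 1  {6,7} 2  {6,8} 2  {7,8} 2
  3 to go: {1,6,7} 3  {1,6,8} 3  {2,3,7} 1  {3,6,7} 3  {3,7,8} 3  {4,5,8} 1  {5,6,8} 3  {5,7,8} 3  {6,7,8} 6
  4 to go: {0,2,3,7} 1  {1,3,6,7} 6  {1,5,6,8} 6  {1,6,7,8} 12  {2,3,6,7} 4  {2,3,7,8} 4  {3,5,7,8} 6  {3,6,7,8} 12  {4,5,6,8} 4  {4,5,7,8} 4  {5,6,7,8} 12
  5 to go: {0,2,3,6,7} 5  {0,2,3,7,8} 5  {1,2,3,6,7} 10  {1,3,6,7,8} 30  {1,4,5,6,8} 10  {1,5,6,7,8} 30  {2,3,5,7,8} 10  {2,3,6,7,8} 20  {3,4,5,7,8} 10  {3,5,6,7,8} 30  {4,5,6,7,8} 20
  6 to go: {0,1,2,3,6,7} 15  {0,2,3,5,7,8} 15  {0,2,3,6,7,8} 30  {1,2,3,6,7,8} 60  {1,3,5,6,7,8} 90  {1,4,5,6,7,8} 60  {2,3,4,5,7,8} 20  {2,3,5,6,7,8} 60  {3,4,5,6,7,8} 60
  7 to go: {0,1,2,3,6,7,8} 105  {0,2,3,4,5,7,8} 35  {0,2,3,5,6,7,8} 105  {1,2,3,5,6,7,8} 210  {1,3,4,5,6,7,8} 210  {2,3,4,5,6,7,8} 140
  if 0:h drops first: 560 orders
  if 1:k drops first: 280 orders
  if 4:j drops first: 420 orders
heap linearizations: 1260

1260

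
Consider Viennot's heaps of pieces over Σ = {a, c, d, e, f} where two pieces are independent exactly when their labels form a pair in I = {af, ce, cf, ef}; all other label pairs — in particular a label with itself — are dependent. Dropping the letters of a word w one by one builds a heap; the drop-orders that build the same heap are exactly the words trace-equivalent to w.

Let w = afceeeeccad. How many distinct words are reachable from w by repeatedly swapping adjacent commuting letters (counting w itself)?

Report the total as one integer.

#0=a has no predecessor
#1=f has no predecessor
#2=c depends on [0:a]
#3=e depends on [0:a]
#4=e depends on [3:e]
#5=e depends on [4:e]
#6=e depends on [5:e]
#7=c depends on [2:c]
#8=c depends on [7:c]
#9=a depends on [6:e, 8:c]
#10=d depends on [1:f, 9:a]
sources: [0:a, 1:f]
N(rest) = Σ N(rest − s) over sources s of rest; N(one piece) = 1:
  size 1 → [10]=1
  size 2 → [1,10]=1  [9,10]=1
  size 3 → [1,9,10]=2  [6,9,10]=1  [8,9,10]=1
  size 4 → [1,6,9,10]=3  [1,8,9,10]=3  [5,6,9,10]=1  [6,8,9,10]=2  [7,8,9,10]=1
  size 5 → [1,5,6,9,10]=4  [1,6,8,9,10]=8  [1,7,8,9,10]=4  [2,7,8,9,10]=1  [4,5,6,9,10]=1  [5,6,8,9,10]=3  [6,7,8,9,10]=3
  size 6 → [1,2,7,8,9,10]=5  [1,4,5,6,9,10]=5  [1,5,6,8,9,10]=15  [1,6,7,8,9,10]=15  [2,6,7,8,9,10]=4  [3,4,5,6,9,10]=1  [4,5,6,8,9,10]=4  [5,6,7,8,9,10]=6
  size 7 → [1,2,6,7,8,9,10]=24  [1,3,4,5,6,9,10]=6  [1,4,5,6,8,9,10]=24  [1,5,6,7,8,9,10]=36  [2,5,6,7,8,9,10]=10  [3,4,5,6,8,9,10]=5  [4,5,6,7,8,9,10]=10
  size 8 → [1,2,5,6,7,8,9,10]=70  [1,3,4,5,6,8,9,10]=35  [1,4,5,6,7,8,9,10]=70  [2,4,5,6,7,8,9,10]=20  [3,4,5,6,7,8,9,10]=15
  size 9 → [1,2,4,5,6,7,8,9,10]=160  [1,3,4,5,6,7,8,9,10]=120  [2,3,4,5,6,7,8,9,10]=35
  first=0(a) contributes 315
  first=1(f) contributes 35
|[w]| = 350

350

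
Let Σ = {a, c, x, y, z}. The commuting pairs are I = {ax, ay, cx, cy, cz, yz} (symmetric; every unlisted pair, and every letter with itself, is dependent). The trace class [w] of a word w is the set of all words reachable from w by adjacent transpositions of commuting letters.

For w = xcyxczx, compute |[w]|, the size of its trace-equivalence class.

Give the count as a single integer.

drop 0:x onto floor
drop 1:c onto floor
drop 2:y onto {0:x}
drop 3:x onto {2:y}
drop 4:c onto {1:c}
drop 5:z onto {3:x}
drop 6:x onto {5:z}
ground layer = {0:x, 1:c}
drop-orders for the pieces not yet dropped (sum over which currently-grounded one goes next):
  1 to go: {4} 1  {6} 1
  2 to go: {1,4} 1  {4,6} 2  {5,6} 1
  3 to go: {1,4,6} 3  {3,5,6} 1  {4,5,6} 3
  4 to go: {1,4,5,6} 6  {2,3,5,6} 1  {3,4,5,6} 4
  5 to go: {0,2,3,5,6} 1  {1,3,4,5,6} 10  {2,3,4,5,6} 5
  if 0:x drops first: 15 orders
  if 1:c drops first: 6 orders
heap linearizations: 21

21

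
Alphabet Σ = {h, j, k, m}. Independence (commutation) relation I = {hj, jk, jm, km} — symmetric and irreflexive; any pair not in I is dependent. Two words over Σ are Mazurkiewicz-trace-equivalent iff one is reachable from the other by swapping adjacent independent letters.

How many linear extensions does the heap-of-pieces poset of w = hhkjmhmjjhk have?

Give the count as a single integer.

#0=h has no predecessor
#1=h depends on [0:h]
#2=k depends on [1:h]
#3=j has no predecessor
#4=m depends on [1:h]
#5=h depends on [2:k, 4:m]
#6=m depends on [5:h]
#7=j depends on [3:j]
#8=j depends on [7:j]
#9=h depends on [6:m]
#10=k depends on [9:h]
sources: [0:h, 3:j]
N(rest) = Σ N(rest − s) over sources s of rest; N(one piece) = 1:
  size 1 → [8]=1  [10]=1
  size 2 → [7,8]=1  [8,10]=2  [9,10]=1
  size 3 → [3,7,8]=1  [6,9,10]=1  [7,8,10]=3  [8,9,10]=3
  size 4 → [3,7,8,10]=4  [5,6,9,10]=1  [6,8,9,10]=4  [7,8,9,10]=6
  size 5 → [2,5,6,9,10]=1  [3,7,8,9,10]=10  [4,5,6,9,10]=1  [5,6,8,9,10]=5  [6,7,8,9,10]=10
  size 6 → [2,4,5,6,9,10]=2  [2,5,6,8,9,10]=6  [3,6,7,8,9,10]=20  [4,5,6,8,9,10]=6  [5,6,7,8,9,10]=15
  size 7 → [1,2,4,5,6,9,10]=2  [2,4,5,6,8,9,10]=14  [2,5,6,7,8,9,10]=21  [3,5,6,7,8,9,10]=35  [4,5,6,7,8,9,10]=21
  size 8 → [0,1,2,4,5,6,9,10]=2  [1,2,4,5,6,8,9,10]=16  [2,3,5,6,7,8,9,10]=56  [2,4,5,6,7,8,9,10]=56  [3,4,5,6,7,8,9,10]=56
  size 9 → [0,1,2,4,5,6,8,9,10]=18  [1,2,4,5,6,7,8,9,10]=72  [2,3,4,5,6,7,8,9,10]=168
  first=0(h) contributes 240
  first=3(j) contributes 90
|[w]| = 330

330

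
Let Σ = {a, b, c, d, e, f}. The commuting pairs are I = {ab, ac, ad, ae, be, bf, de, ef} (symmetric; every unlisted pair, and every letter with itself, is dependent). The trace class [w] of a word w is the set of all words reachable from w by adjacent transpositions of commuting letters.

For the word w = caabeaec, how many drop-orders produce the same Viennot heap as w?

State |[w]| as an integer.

168

drop 0:c onto floor
drop 1:a onto floor
drop 2:a onto {1:a}
drop 3:b onto {0:c}
drop 4:e onto {0:c}
drop 5:a onto {2:a}
drop 6:e onto {4:e}
drop 7:c onto {3:b, 6:e}
ground layer = {0:c, 1:a}
drop-orders for the pieces not yet dropped (sum over which currently-grounded one goes next):
  1 to go: {5} 1  {7} 1
  2 to go: {2,5} 1  {3,7} 1  {5,7} 2  {6,7} 1
  3 to go: {1,2,5} 1  {2,5,7} 3  {3,5,7} 3  {3,6,7} 2  {4,6,7} 1  {5,6,7} 3
  4 to go: {1,2,5,7} 4  {2,3,5,7} 6  {2,5,6,7} 6  {3,4,6,7} 3  {3,5,6,7} 8  {4,5,6,7} 4
  5 to go: {0,3,4,6,7} 3  {1,2,3,5,7} 10  {1,2,5,6,7} 10  {2,3,5,6,7} 20  {2,4,5,6,7} 10  {3,4,5,6,7} 15
  6 to go: {0,3,4,5,6,7} 18  {1,2,3,5,6,7} 40  {1,2,4,5,6,7} 20  {2,3,4,5,6,7} 45
  if 0:c drops first: 105 orders
  if 1:a drops first: 63 orders
heap linearizations: 168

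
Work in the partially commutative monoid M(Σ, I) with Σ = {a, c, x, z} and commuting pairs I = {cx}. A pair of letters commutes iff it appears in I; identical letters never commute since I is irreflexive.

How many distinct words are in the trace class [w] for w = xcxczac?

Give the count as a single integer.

drop 0:x onto floor
drop 1:c onto floor
drop 2:x onto {0:x}
drop 3:c onto {1:c}
drop 4:z onto {2:x, 3:c}
drop 5:a onto {4:z}
drop 6:c onto {5:a}
ground layer = {0:x, 1:c}
drop-orders for the pieces not yet dropped (sum over which currently-grounded one goes next):
  1 to go: {6} 1
  2 to go: {5,6} 1
  3 to go: {4,5,6} 1
  4 to go: {2,4,5,6} 1  {3,4,5,6} 1
  5 to go: {0,2,4,5,6} 1  {1,3,4,5,6} 1  {2,3,4,5,6} 2
  if 0:x drops first: 3 orders
  if 1:c drops first: 3 orders
heap linearizations: 6

6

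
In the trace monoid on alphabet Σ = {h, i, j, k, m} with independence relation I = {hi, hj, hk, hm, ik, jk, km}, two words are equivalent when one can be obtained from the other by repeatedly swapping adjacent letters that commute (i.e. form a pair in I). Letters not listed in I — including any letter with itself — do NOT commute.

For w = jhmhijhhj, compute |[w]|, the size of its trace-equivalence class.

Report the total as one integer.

126

0(j) covers ∅
1(h) covers ∅
2(m) covers 0:j
3(h) covers 1:h
4(i) covers 2:m
5(j) covers 4:i
6(h) covers 3:h
7(h) covers 6:h
8(j) covers 5:j
floor of heap: 0:j, 1:h
completions by unplaced set U, small U first (add the entries for U minus each lowest piece of U):
  |U|=1: {7}:1  {8}:1
  |U|=2: {5,8}:1  {6,7}:1  {7,8}:2
  |U|=3: {3,6,7}:1  {4,5,8}:1  {5,7,8}:3  {6,7,8}:3
  |U|=4: {1,3,6,7}:1  {2,4,5,8}:1  {3,6,7,8}:4  {4,5,7,8}:4  {5,6,7,8}:6
  |U|=5: {0,2,4,5,8}:1  {1,3,6,7,8}:5  {2,4,5,7,8}:5  {3,5,6,7,8}:10  {4,5,6,7,8}:10
  |U|=6: {0,2,4,5,7,8}:6  {1,3,5,6,7,8}:15  {2,4,5,6,7,8}:15  {3,4,5,6,7,8}:20
  |U|=7: {0,2,4,5,6,7,8}:21  {1,3,4,5,6,7,8}:35  {2,3,4,5,6,7,8}:35
  start at 0(j): 70
  start at 1(h): 56
sum over floor = 126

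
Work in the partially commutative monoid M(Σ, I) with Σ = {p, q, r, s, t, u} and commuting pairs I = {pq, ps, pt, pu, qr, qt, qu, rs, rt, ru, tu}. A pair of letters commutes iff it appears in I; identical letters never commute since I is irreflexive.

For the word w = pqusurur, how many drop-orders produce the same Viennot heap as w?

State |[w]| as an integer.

drop 0:p onto floor
drop 1:q onto floor
drop 2:u onto floor
drop 3:s onto {1:q, 2:u}
drop 4:u onto {3:s}
drop 5:r onto {0:p}
drop 6:u onto {4:u}
drop 7:r onto {5:r}
ground layer = {0:p, 1:q, 2:u}
drop-orders for the pieces not yet dropped (sum over which currently-grounded one goes next):
  1 to go: {6} 1  {7} 1
  2 to go: {4,6} 1  {5,7} 1  {6,7} 2
  3 to go: {0,5,7} 1  {3,4,6} 1  {4,6,7} 3  {5,6,7} 3
  4 to go: {0,5,6,7} 4  {1,3,4,6} 1  {2,3,4,6} 1  {3,4,6,7} 4  {4,5,6,7} 6
  5 to go: {0,4,5,6,7} 10  {1,2,3,4,6} 2  {1,3,4,6,7} 5  {2,3,4,6,7} 5  {3,4,5,6,7} 10
  6 to go: {0,3,4,5,6,7} 20  {1,2,3,4,6,7} 12  {1,3,4,5,6,7} 15  {2,3,4,5,6,7} 15
  if 0:p drops first: 42 orders
  if 1:q drops first: 35 orders
  if 2:u drops first: 35 orders
heap linearizations: 112

112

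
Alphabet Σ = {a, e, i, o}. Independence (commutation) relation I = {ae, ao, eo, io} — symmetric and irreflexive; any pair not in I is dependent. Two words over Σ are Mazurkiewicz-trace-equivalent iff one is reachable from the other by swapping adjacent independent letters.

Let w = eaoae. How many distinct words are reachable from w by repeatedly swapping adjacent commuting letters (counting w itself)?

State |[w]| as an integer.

30

0(e) covers ∅
1(a) covers ∅
2(o) covers ∅
3(a) covers 1:a
4(e) covers 0:e
floor of heap: 0:e, 1:a, 2:o
completions by unplaced set U, small U first (add the entries for U minus each lowest piece of U):
  |U|=1: {2}:1  {3}:1  {4}:1
  |U|=2: {0,4}:1  {1,3}:1  {2,3}:2  {2,4}:2  {3,4}:2
  |U|=3: {0,2,4}:3  {0,3,4}:3  {1,2,3}:3  {1,3,4}:3  {2,3,4}:6
  start at 0(e): 12
  start at 1(a): 12
  start at 2(o): 6
sum over floor = 30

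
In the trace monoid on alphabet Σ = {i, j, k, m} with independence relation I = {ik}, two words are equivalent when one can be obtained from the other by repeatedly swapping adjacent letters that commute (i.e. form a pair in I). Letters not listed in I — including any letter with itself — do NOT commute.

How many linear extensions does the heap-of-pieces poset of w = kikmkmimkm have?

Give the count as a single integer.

#0=k has no predecessor
#1=i has no predecessor
#2=k depends on [0:k]
#3=m depends on [1:i, 2:k]
#4=k depends on [3:m]
#5=m depends on [4:k]
#6=i depends on [5:m]
#7=m depends on [6:i]
#8=k depends on [7:m]
#9=m depends on [8:k]
sources: [0:k, 1:i]
N(rest) = Σ N(rest − s) over sources s of rest; N(one piece) = 1:
  size 1 → [9]=1
  size 2 → [8,9]=1
  size 3 → [7,8,9]=1
  size 4 → [6,7,8,9]=1
  size 5 → [5,6,7,8,9]=1
  size 6 → [4,5,6,7,8,9]=1
  size 7 → [3,4,5,6,7,8,9]=1
  size 8 → [1,3,4,5,6,7,8,9]=1  [2,3,4,5,6,7,8,9]=1
  first=0(k) contributes 2
  first=1(i) contributes 1
|[w]| = 3

3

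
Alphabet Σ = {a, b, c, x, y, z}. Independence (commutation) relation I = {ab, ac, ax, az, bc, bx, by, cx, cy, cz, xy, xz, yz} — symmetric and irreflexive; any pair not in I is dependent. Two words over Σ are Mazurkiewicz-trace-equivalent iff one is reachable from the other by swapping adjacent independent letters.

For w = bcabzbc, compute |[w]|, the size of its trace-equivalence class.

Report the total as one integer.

105

#0=b has no predecessor
#1=c has no predecessor
#2=a has no predecessor
#3=b depends on [0:b]
#4=z depends on [3:b]
#5=b depends on [4:z]
#6=c depends on [1:c]
sources: [0:b, 1:c, 2:a]
N(rest) = Σ N(rest − s) over sources s of rest; N(one piece) = 1:
  size 1 → [2]=1  [5]=1  [6]=1
  size 2 → [1,6]=1  [2,5]=2  [2,6]=2  [4,5]=1  [5,6]=2
  size 3 → [1,2,6]=3  [1,5,6]=3  [2,4,5]=3  [2,5,6]=6  [3,4,5]=1  [4,5,6]=3
  size 4 → [0,3,4,5]=1  [1,2,5,6]=12  [1,4,5,6]=6  [2,3,4,5]=4  [2,4,5,6]=12  [3,4,5,6]=4
  size 5 → [0,2,3,4,5]=5  [0,3,4,5,6]=5  [1,2,4,5,6]=30  [1,3,4,5,6]=10  [2,3,4,5,6]=20
  first=0(b) contributes 60
  first=1(c) contributes 30
  first=2(a) contributes 15
|[w]| = 105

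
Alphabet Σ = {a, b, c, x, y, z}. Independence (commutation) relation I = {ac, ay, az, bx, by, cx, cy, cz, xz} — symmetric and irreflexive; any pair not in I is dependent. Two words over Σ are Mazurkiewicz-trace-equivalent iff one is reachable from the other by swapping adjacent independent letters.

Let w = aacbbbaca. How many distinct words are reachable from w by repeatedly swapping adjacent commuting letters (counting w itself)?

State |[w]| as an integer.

9

drop 0:a onto floor
drop 1:a onto {0:a}
drop 2:c onto floor
drop 3:b onto {1:a, 2:c}
drop 4:b onto {3:b}
drop 5:b onto {4:b}
drop 6:a onto {5:b}
drop 7:c onto {5:b}
drop 8:a onto {6:a}
ground layer = {0:a, 2:c}
drop-orders for the pieces not yet dropped (sum over which currently-grounded one goes next):
  1 to go: {7} 1  {8} 1
  2 to go: {6,8} 1  {7,8} 2
  3 to go: {6,7,8} 3
  4 to go: {5,6,7,8} 3
  5 to go: {4,5,6,7,8} 3
  6 to go: {3,4,5,6,7,8} 3
  7 to go: {1,3,4,5,6,7,8} 3  {2,3,4,5,6,7,8} 3
  if 0:a drops first: 6 orders
  if 2:c drops first: 3 orders
heap linearizations: 9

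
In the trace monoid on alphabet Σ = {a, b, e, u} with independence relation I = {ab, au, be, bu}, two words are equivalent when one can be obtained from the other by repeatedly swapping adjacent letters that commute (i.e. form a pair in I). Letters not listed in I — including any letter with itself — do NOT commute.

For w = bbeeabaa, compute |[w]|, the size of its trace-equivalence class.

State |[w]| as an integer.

piece 0:b — minimal
piece 1:b rests on {0:b}
piece 2:e — minimal
piece 3:e rests on {2:e}
piece 4:a rests on {3:e}
piece 5:b rests on {1:b}
piece 6:a rests on {4:a}
piece 7:a rests on {6:a}
minimal pieces: {0:b, 2:e}
ways to finish when only these pieces remain (= sum over removing one remaining piece with nothing left below it):
  1 left: {5}→1  {7}→1
  2 left: {1,5}→1  {5,7}→2  {6,7}→1
  3 left: {0,1,5}→1  {1,5,7}→3  {4,6,7}→1  {5,6,7}→3
  4 left: {0,1,5,7}→4  {1,5,6,7}→6  {3,4,6,7}→1  {4,5,6,7}→4
  5 left: {0,1,5,6,7}→10  {1,4,5,6,7}→10  {2,3,4,6,7}→1  {3,4,5,6,7}→5
  6 left: {0,1,4,5,6,7}→20  {1,3,4,5,6,7}→15  {2,3,4,5,6,7}→6
  placing 0:b first → 21 extensions
  placing 2:e first → 35 extensions
total linear extensions = 56

56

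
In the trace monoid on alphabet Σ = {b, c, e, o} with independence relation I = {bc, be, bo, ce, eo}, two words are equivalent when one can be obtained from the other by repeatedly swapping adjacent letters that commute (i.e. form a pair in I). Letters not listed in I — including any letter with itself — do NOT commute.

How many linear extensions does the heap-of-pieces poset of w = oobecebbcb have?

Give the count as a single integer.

piece 0:o — minimal
piece 1:o rests on {0:o}
piece 2:b — minimal
piece 3:e — minimal
piece 4:c rests on {1:o}
piece 5:e rests on {3:e}
piece 6:b rests on {2:b}
piece 7:b rests on {6:b}
piece 8:c rests on {4:c}
piece 9:b rests on {7:b}
minimal pieces: {0:o, 2:b, 3:e}
ways to finish when only these pieces remain (= sum over removing one remaining piece with nothing left below it):
  1 left: {5}→1  {8}→1  {9}→1
  2 left: {3,5}→1  {4,8}→1  {5,8}→2  {5,9}→2  {7,9}→1  {8,9}→2
  3 left: {1,4,8}→1  {3,5,8}→3  {3,5,9}→3  {4,5,8}→3  {4,8,9}→3  {5,7,9}→3  {5,8,9}→6  {6,7,9}→1  {7,8,9}→3
  4 left: {0,1,4,8}→1  {1,4,5,8}→4  {1,4,8,9}→4  {2,6,7,9}→1  {3,4,5,8}→6  {3,5,7,9}→6  {3,5,8,9}→12  {4,5,8,9}→12  {4,7,8,9}→6  {5,6,7,9}→4  {5,7,8,9}→12  {6,7,8,9}→4
  5 left: {0,1,4,5,8}→5  {0,1,4,8,9}→5  {1,3,4,5,8}→10  {1,4,5,8,9}→20  {1,4,7,8,9}→10  {2,5,6,7,9}→5  {2,6,7,8,9}→5  {3,4,5,8,9}→30  {3,5,6,7,9}→10  {3,5,7,8,9}→30  {4,5,7,8,9}→30  {4,6,7,8,9}→10  {5,6,7,8,9}→20
  6 left: {0,1,3,4,5,8}→15  {0,1,4,5,8,9}→30  {0,1,4,7,8,9}→15  {1,3,4,5,8,9}→60  {1,4,5,7,8,9}→60  {1,4,6,7,8,9}→20  {2,3,5,6,7,9}→15  {2,4,6,7,8,9}→15  {2,5,6,7,8,9}→30  {3,4,5,7,8,9}→90  {3,5,6,7,8,9}→60  {4,5,6,7,8,9}→60
  7 left: {0,1,3,4,5,8,9}→105  {0,1,4,5,7,8,9}→105  {0,1,4,6,7,8,9}→35  {1,2,4,6,7,8,9}→35  {1,3,4,5,7,8,9}→210  {1,4,5,6,7,8,9}→140  {2,3,5,6,7,8,9}→105  {2,4,5,6,7,8,9}→105  {3,4,5,6,7,8,9}→210
  8 left: {0,1,2,4,6,7,8,9}→70  {0,1,3,4,5,7,8,9}→420  {0,1,4,5,6,7,8,9}→280  {1,2,4,5,6,7,8,9}→280  {1,3,4,5,6,7,8,9}→560  {2,3,4,5,6,7,8,9}→420
  placing 0:o first → 1260 extensions
  placing 2:b first → 1260 extensions
  placing 3:e first → 630 extensions
total linear extensions = 3150

3150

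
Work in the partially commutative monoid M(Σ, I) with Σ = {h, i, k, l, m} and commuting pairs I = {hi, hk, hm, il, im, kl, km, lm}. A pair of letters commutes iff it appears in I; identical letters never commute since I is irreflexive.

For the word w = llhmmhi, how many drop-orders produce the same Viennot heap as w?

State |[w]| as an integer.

piece 0:l — minimal
piece 1:l rests on {0:l}
piece 2:h rests on {1:l}
piece 3:m — minimal
piece 4:m rests on {3:m}
piece 5:h rests on {2:h}
piece 6:i — minimal
minimal pieces: {0:l, 3:m, 6:i}
ways to finish when only these pieces remain (= sum over removing one remaining piece with nothing left below it):
  1 left: {4}→1  {5}→1  {6}→1
  2 left: {2,5}→1  {3,4}→1  {4,5}→2  {4,6}→2  {5,6}→2
  3 left: {1,2,5}→1  {2,4,5}→3  {2,5,6}→3  {3,4,5}→3  {3,4,6}→3  {4,5,6}→6
  4 left: {0,1,2,5}→1  {1,2,4,5}→4  {1,2,5,6}→4  {2,3,4,5}→6  {2,4,5,6}→12  {3,4,5,6}→12
  5 left: {0,1,2,4,5}→5  {0,1,2,5,6}→5  {1,2,3,4,5}→10  {1,2,4,5,6}→20  {2,3,4,5,6}→30
  placing 0:l first → 60 extensions
  placing 3:m first → 30 extensions
  placing 6:i first → 15 extensions
total linear extensions = 105

105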